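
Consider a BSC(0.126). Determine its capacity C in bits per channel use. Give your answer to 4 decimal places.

Binary symmetric channel: C = 1 − h₂(ε) where h₂ is the binary entropy function.
h₂(0.126) = −0.126·log₂0.126 − 0.874·log₂0.874 = 0.5464.
C = 1 − 0.5464 = 0.4536 bits per channel use.

0.4536 bits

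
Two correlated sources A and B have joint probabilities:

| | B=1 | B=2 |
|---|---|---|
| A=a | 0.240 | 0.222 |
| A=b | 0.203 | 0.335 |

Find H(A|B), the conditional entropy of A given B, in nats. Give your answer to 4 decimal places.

0.6801 nats

Chain rule: H(A|B) = H(A,B) − H(B).
Marginals: p(A) = (0.4620, 0.5380), p(B) = (0.4430, 0.5570).
H(A,B) = 1.3667 nats; H(B) = 0.6866 nats.
H(A|B) = 1.3667 − 0.6866 = 0.6801 nats.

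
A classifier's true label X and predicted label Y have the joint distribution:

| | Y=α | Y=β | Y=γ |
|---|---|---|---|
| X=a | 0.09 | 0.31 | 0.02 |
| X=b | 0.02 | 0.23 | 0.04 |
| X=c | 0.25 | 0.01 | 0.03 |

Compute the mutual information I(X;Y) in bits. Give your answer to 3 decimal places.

Marginals: p(X) = (0.4200, 0.2900, 0.2900), p(Y) = (0.3600, 0.5500, 0.0900).
I(X;Y) = H(X) + H(Y) − H(X,Y).
H(X) = 1.5615, H(Y) = 1.3176, H(X,Y) = 2.4538.
I(X;Y) = 1.5615 + 1.3176 − 2.4538 = 0.425 bits.

0.425 bits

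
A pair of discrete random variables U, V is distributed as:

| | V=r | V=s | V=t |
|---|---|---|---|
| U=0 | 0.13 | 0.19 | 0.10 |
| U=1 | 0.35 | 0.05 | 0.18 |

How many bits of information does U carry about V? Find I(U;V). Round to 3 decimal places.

Marginals: p(U) = (0.4200, 0.5800), p(V) = (0.4800, 0.2400, 0.2800).
I(U;V) = Σ p(x,y)·log₂[p(x,y)/(p(x)p(y))].
  (0,r): 0.13·log₂(0.6448) = -0.0823
  (0,s): 0.19·log₂(1.8849) = 0.1738
  (0,t): 0.10·log₂(0.8503) = -0.0234
  (1,r): 0.35·log₂(1.2572) = 0.1156
  (1,s): 0.05·log₂(0.3592) = -0.0739
  (1,t): 0.18·log₂(1.1084) = 0.0267
Sum = 0.137 bits.

0.137 bits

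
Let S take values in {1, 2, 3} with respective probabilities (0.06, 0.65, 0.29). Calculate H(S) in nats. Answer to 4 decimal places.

0.8078 nats

H(S) = −Σ p·ln p.
  −(0.06)·ln(0.06) = 0.16880
  −(0.65)·ln(0.65) = 0.28001
  −(0.29)·ln(0.29) = 0.35898
Sum: 0.16880 + 0.28001 + 0.35898 = 0.8078 nats.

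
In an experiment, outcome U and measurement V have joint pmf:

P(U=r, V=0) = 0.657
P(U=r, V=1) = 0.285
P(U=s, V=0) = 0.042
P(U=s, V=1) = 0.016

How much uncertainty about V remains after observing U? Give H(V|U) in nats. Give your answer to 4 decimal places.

Chain rule: H(V|U) = H(U,V) − H(U).
Marginals: p(U) = (0.9420, 0.0580), p(V) = (0.6990, 0.3010).
H(U,V) = 0.8330 nats; H(U) = 0.2214 nats.
H(V|U) = 0.8330 − 0.2214 = 0.6116 nats.

0.6116 nats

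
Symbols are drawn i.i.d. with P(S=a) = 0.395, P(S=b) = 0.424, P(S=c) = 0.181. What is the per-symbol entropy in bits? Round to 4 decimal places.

1.5005 bits

H(S) = −Σ p·log₂ p.
  −(0.395)·log₂(0.395) = 0.52933
  −(0.424)·log₂(0.424) = 0.52485
  −(0.181)·log₂(0.181) = 0.44633
Sum: 0.52933 + 0.52485 + 0.44633 = 1.5005 bits.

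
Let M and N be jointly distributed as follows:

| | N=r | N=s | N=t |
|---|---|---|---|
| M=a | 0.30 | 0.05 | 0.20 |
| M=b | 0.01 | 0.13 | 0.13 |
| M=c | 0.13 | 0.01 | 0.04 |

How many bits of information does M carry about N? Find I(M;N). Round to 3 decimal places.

0.269 bits

Marginals: p(M) = (0.5500, 0.2700, 0.1800), p(N) = (0.4400, 0.1900, 0.3700).
I(M;N) = Σ p(x,y)·log₂[p(x,y)/(p(x)p(y))].
  (a,r): 0.30·log₂(1.2397) = 0.0930
  (a,s): 0.05·log₂(0.4785) = -0.0532
  (a,t): 0.20·log₂(0.9828) = -0.0050
  (b,r): 0.01·log₂(0.0842) = -0.0357
  (b,s): 0.13·log₂(2.5341) = 0.1744
  (b,t): 0.13·log₂(1.3013) = 0.0494
  (c,r): 0.13·log₂(1.6414) = 0.0929
  (c,s): 0.01·log₂(0.2924) = -0.0177
  (c,t): 0.04·log₂(0.6006) = -0.0294
Sum = 0.269 bits.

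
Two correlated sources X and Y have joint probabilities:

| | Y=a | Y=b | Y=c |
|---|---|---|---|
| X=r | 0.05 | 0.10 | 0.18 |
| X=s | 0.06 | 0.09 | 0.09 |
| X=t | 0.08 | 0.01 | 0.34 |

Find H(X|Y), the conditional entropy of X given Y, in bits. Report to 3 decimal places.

1.395 bits

Marginals: p(X) = (0.3300, 0.2400, 0.4300), p(Y) = (0.1900, 0.2000, 0.6100).
H(X|Y) = Σ p(Y) · H(X|Y=·).
  Y=a: p=0.1900, H(X|Y=a) = 1.5574
  Y=b: p=0.2000, H(X|Y=b) = 1.2345
  Y=c: p=0.6100, H(X|Y=c) = 1.3969
Weighted sum = 1.395 bits.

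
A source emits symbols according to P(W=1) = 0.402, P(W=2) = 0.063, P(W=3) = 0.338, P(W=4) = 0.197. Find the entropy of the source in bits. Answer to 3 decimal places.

H(W) = −Σ p·log₂ p.
  −(0.402)·log₂(0.402) = 0.5285
  −(0.063)·log₂(0.063) = 0.2513
  −(0.338)·log₂(0.338) = 0.5289
  −(0.197)·log₂(0.197) = 0.4617
Sum: 0.5285 + 0.2513 + 0.5289 + 0.4617 = 1.770 bits.

1.770 bits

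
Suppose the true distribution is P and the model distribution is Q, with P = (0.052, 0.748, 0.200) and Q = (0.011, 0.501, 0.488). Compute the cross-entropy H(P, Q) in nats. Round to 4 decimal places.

0.8950 nats

H(P,Q) = −Σ p·ln q.
  −0.052·ln(0.011) = 0.23451
  −0.748·ln(0.501) = 0.51698
  −0.200·ln(0.488) = 0.14349
H(P,Q) = 0.8950 nats.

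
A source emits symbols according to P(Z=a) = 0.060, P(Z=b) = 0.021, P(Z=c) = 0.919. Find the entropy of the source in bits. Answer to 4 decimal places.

0.4726 bits

H(Z) = −Σ p·log₂ p.
  −(0.060)·log₂(0.060) = 0.24353
  −(0.021)·log₂(0.021) = 0.11704
  −(0.919)·log₂(0.919) = 0.11199
Sum: 0.24353 + 0.11704 + 0.11199 = 0.4726 bits.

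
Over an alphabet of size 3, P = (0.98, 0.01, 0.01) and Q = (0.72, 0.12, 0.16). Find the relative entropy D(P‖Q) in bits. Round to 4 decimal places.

D(P‖Q) = Σ p·log₂(p/q).
  0.98·log₂(0.98/0.72) = 0.43589
  0.01·log₂(0.01/0.12) = -0.03585
  0.01·log₂(0.01/0.16) = -0.04000
D(P‖Q) = 0.3600 bits.

0.3600 bits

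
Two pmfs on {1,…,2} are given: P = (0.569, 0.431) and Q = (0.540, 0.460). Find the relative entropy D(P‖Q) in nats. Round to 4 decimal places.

D(P‖Q) = Σ p·ln(p/q).
  0.569·ln(0.569/0.540) = 0.02977
  0.431·ln(0.431/0.460) = -0.02807
D(P‖Q) = 0.0017 nats.

0.0017 nats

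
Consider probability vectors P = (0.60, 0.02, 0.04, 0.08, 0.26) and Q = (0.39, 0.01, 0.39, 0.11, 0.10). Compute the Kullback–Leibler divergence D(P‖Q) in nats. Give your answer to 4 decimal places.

0.4042 nats

D(P‖Q) = Σ p·ln(p/q).
  0.60·ln(0.60/0.39) = 0.25847
  0.02·ln(0.02/0.01) = 0.01386
  0.04·ln(0.04/0.39) = -0.09109
  0.08·ln(0.08/0.11) = -0.02548
  0.26·ln(0.26/0.10) = 0.24843
D(P‖Q) = 0.4042 nats.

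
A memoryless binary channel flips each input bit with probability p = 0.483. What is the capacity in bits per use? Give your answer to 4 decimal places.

0.0008 bits

Binary symmetric channel: C = 1 − h₂(ε) where h₂ is the binary entropy function.
h₂(0.483) = −0.483·log₂0.483 − 0.517·log₂0.517 = 0.9992.
C = 1 − 0.9992 = 0.0008 bits per channel use.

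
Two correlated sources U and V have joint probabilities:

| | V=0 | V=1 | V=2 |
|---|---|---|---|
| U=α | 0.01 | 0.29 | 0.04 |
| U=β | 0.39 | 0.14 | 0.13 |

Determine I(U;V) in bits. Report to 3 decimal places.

Marginals: p(U) = (0.3400, 0.6600), p(V) = (0.4000, 0.4300, 0.1700).
I(U;V) = H(U) + H(V) − H(U,V).
H(U) = 0.9248, H(V) = 1.4869, H(U,V) = 2.0796.
I(U;V) = 0.9248 + 1.4869 − 2.0796 = 0.332 bits.

0.332 bits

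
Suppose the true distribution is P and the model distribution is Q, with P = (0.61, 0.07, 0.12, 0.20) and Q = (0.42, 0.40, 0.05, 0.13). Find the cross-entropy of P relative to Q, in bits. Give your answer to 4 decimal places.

H(P,Q) = −Σ p·log₂ q.
  −0.61·log₂(0.42) = 0.76344
  −0.07·log₂(0.40) = 0.09253
  −0.12·log₂(0.05) = 0.51863
  −0.20·log₂(0.13) = 0.58868
H(P,Q) = 1.9633 bits.

1.9633 bits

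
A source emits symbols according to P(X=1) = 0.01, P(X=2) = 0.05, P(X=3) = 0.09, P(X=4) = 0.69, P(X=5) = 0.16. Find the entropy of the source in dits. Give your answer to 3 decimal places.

H(X) = −Σ p·log₁₀ p.
  −(0.01)·log₁₀(0.01) = 0.0200
  −(0.05)·log₁₀(0.05) = 0.0651
  −(0.09)·log₁₀(0.09) = 0.0941
  −(0.69)·log₁₀(0.69) = 0.1112
  −(0.16)·log₁₀(0.16) = 0.1273
Sum: 0.0200 + 0.0651 + 0.0941 + 0.1112 + 0.1273 = 0.418 dits.

0.418 dits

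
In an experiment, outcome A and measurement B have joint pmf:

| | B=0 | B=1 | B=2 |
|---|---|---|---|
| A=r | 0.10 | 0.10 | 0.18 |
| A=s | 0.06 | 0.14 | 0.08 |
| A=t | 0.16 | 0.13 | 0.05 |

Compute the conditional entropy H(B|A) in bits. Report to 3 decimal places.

1.490 bits

Chain rule: H(B|A) = H(A,B) − H(A).
Marginals: p(A) = (0.3800, 0.2800, 0.3400), p(B) = (0.3200, 0.3700, 0.3100).
H(A,B) = 3.0636 bits; H(A) = 1.5738 bits.
H(B|A) = 3.0636 − 1.5738 = 1.490 bits.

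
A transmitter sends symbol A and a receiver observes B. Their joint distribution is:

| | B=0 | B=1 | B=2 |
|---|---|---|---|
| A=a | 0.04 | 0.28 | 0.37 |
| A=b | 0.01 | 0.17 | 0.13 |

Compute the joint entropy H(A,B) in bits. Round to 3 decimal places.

H(A,B) = −Σ p(x,y)·log₂ p(x,y) over all 6 cells.
  cell (a,0): −0.04·log₂0.04 = 0.1858
  cell (a,1): −0.28·log₂0.28 = 0.5142
  cell (a,2): −0.37·log₂0.37 = 0.5307
  cell (b,0): −0.01·log₂0.01 = 0.0664
  cell (b,1): −0.17·log₂0.17 = 0.4346
  cell (b,2): −0.13·log₂0.13 = 0.3826
Sum = 2.114 bits.

2.114 bits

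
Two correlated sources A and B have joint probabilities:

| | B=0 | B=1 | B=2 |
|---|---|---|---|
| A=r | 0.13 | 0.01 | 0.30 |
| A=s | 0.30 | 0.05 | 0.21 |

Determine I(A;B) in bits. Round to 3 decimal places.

0.072 bits

Marginals: p(A) = (0.4400, 0.5600), p(B) = (0.4300, 0.0600, 0.5100).
I(A;B) = H(A) + H(B) − H(A,B).
H(A) = 0.9896, H(B) = 1.2625, H(A,B) = 2.1802.
I(A;B) = 0.9896 + 1.2625 − 2.1802 = 0.072 bits.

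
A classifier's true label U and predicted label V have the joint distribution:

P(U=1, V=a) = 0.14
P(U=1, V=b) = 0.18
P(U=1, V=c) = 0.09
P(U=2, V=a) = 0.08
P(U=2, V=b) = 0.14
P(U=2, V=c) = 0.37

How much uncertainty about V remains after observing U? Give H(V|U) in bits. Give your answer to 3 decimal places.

Marginals: p(U) = (0.4100, 0.5900), p(V) = (0.2200, 0.3200, 0.4600).
H(V|U) = Σ p(U) · H(V|U=·).
  U=1: p=0.4100, H(V|U=1) = 1.5309
  U=2: p=0.5900, H(V|U=2) = 1.3055
Weighted sum = 1.398 bits.

1.398 bits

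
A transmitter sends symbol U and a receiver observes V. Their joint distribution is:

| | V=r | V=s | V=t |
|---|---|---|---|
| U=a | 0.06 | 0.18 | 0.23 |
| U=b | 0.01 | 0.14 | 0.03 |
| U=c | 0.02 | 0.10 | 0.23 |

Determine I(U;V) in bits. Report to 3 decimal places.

Marginals: p(U) = (0.4700, 0.1800, 0.3500), p(V) = (0.0900, 0.4200, 0.4900).
I(U;V) = Σ p(x,y)·log₂[p(x,y)/(p(x)p(y))].
  (a,r): 0.06·log₂(1.4184) = 0.0303
  (a,s): 0.18·log₂(0.9119) = -0.0240
  (a,t): 0.23·log₂(0.9987) = -0.0004
  (b,r): 0.01·log₂(0.6173) = -0.0070
  (b,s): 0.14·log₂(1.8519) = 0.1245
  (b,t): 0.03·log₂(0.3401) = -0.0467
  (c,r): 0.02·log₂(0.6349) = -0.0131
  (c,s): 0.10·log₂(0.6803) = -0.0556
  (c,t): 0.23·log₂(1.3411) = 0.0974
Sum = 0.105 bits.

0.105 bits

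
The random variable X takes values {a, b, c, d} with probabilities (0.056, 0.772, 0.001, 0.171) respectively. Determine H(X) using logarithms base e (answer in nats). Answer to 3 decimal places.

0.670 nats

H(X) = −Σ p·ln p.
  −(0.056)·ln(0.056) = 0.1614
  −(0.772)·ln(0.772) = 0.1998
  −(0.001)·ln(0.001) = 0.0069
  −(0.171)·ln(0.171) = 0.3020
Sum: 0.1614 + 0.1998 + 0.0069 + 0.3020 = 0.670 nats.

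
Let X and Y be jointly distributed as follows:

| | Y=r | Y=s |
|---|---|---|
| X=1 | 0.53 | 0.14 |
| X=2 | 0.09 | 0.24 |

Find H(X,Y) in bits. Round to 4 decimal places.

1.6893 bits

H(X,Y) = −Σ p(x,y)·log₂ p(x,y) over all 4 cells.
  cell (1,r): −0.53·log₂0.53 = 0.48545
  cell (1,s): −0.14·log₂0.14 = 0.39711
  cell (2,r): −0.09·log₂0.09 = 0.31265
  cell (2,s): −0.24·log₂0.24 = 0.49413
Sum = 1.6893 bits.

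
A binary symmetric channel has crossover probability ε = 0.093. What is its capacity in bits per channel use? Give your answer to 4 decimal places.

0.5536 bits

Binary symmetric channel: C = 1 − h₂(ε) where h₂ is the binary entropy function.
h₂(0.093) = −0.093·log₂0.093 − 0.907·log₂0.907 = 0.4464.
C = 1 − 0.4464 = 0.5536 bits per channel use.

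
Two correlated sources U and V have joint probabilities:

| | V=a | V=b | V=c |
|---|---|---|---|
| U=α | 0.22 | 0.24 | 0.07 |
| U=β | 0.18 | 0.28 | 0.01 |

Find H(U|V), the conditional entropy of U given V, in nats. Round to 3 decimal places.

Chain rule: H(U|V) = H(U,V) − H(V).
Marginals: p(U) = (0.5300, 0.4700), p(V) = (0.4000, 0.5200, 0.0800).
H(U,V) = 1.5729 nats; H(V) = 0.9086 nats.
H(U|V) = 1.5729 − 0.9086 = 0.664 nats.

0.664 nats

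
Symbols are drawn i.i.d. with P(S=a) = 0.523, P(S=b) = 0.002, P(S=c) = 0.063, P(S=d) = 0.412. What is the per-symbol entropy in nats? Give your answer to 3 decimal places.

H(S) = −Σ p·ln p.
  −(0.523)·ln(0.523) = 0.3390
  −(0.002)·ln(0.002) = 0.0124
  −(0.063)·ln(0.063) = 0.1742
  −(0.412)·ln(0.412) = 0.3653
Sum: 0.3390 + 0.0124 + 0.1742 + 0.3653 = 0.891 nats.

0.891 nats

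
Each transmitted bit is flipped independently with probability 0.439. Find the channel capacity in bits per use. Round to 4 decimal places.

Binary symmetric channel: C = 1 − h₂(ε) where h₂ is the binary entropy function.
h₂(0.439) = −0.439·log₂0.439 − 0.561·log₂0.561 = 0.9892.
C = 1 − 0.9892 = 0.0108 bits per channel use.

0.0108 bits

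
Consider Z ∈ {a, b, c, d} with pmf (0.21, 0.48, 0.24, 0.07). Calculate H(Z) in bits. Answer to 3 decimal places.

H(Z) = −Σ p·log₂ p.
  −(0.21)·log₂(0.21) = 0.4728
  −(0.48)·log₂(0.48) = 0.5083
  −(0.24)·log₂(0.24) = 0.4941
  −(0.07)·log₂(0.07) = 0.2686
Sum: 0.4728 + 0.5083 + 0.4941 + 0.2686 = 1.744 bits.

1.744 bits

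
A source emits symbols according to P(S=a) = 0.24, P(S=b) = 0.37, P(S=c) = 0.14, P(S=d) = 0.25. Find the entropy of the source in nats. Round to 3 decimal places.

1.332 nats

H(S) = −Σ p·ln p.
  −(0.24)·ln(0.24) = 0.3425
  −(0.37)·ln(0.37) = 0.3679
  −(0.14)·ln(0.14) = 0.2753
  −(0.25)·ln(0.25) = 0.3466
Sum: 0.3425 + 0.3679 + 0.2753 + 0.3466 = 1.332 nats.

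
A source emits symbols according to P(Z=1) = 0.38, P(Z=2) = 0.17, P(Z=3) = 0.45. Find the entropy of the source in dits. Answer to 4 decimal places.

H(Z) = −Σ p·log₁₀ p.
  −(0.38)·log₁₀(0.38) = 0.15968
  −(0.17)·log₁₀(0.17) = 0.13082
  −(0.45)·log₁₀(0.45) = 0.15605
Sum: 0.15968 + 0.13082 + 0.15605 = 0.4466 dits.

0.4466 dits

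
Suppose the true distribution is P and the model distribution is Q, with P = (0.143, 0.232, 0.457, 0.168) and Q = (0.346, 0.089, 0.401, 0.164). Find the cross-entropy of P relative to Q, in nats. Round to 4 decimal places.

H(P,Q) = −Σ p·ln q.
  −0.143·ln(0.346) = 0.15177
  −0.232·ln(0.089) = 0.56124
  −0.457·ln(0.401) = 0.41760
  −0.168·ln(0.164) = 0.30373
H(P,Q) = 1.4343 nats.

1.4343 nats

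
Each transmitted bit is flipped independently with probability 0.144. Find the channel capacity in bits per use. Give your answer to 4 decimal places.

0.4054 bits

Binary symmetric channel: C = 1 − h₂(ε) where h₂ is the binary entropy function.
h₂(0.144) = −0.144·log₂0.144 − 0.856·log₂0.856 = 0.5946.
C = 1 − 0.5946 = 0.4054 bits per channel use.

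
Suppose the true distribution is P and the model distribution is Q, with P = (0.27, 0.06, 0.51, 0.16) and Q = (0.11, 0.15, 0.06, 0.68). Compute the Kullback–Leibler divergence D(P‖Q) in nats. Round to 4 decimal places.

D(P‖Q) = Σ p·ln(p/q).
  0.27·ln(0.27/0.11) = 0.24244
  0.06·ln(0.06/0.15) = -0.05498
  0.51·ln(0.51/0.06) = 1.09143
  0.16·ln(0.16/0.68) = -0.23151
D(P‖Q) = 1.0474 nats.

1.0474 nats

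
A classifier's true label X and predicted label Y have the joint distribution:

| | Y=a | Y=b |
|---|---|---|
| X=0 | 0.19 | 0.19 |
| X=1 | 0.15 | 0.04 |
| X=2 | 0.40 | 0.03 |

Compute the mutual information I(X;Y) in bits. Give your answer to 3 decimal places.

0.149 bits

Marginals: p(X) = (0.3800, 0.1900, 0.4300), p(Y) = (0.7400, 0.2600).
I(X;Y) = Σ p(x,y)·log₂[p(x,y)/(p(x)p(y))].
  (0,a): 0.19·log₂(0.6757) = -0.1075
  (0,b): 0.19·log₂(1.9231) = 0.1792
  (1,a): 0.15·log₂(1.0669) = 0.0140
  (1,b): 0.04·log₂(0.8097) = -0.0122
  (2,a): 0.40·log₂(1.2571) = 0.1320
  (2,b): 0.03·log₂(0.2683) = -0.0569
Sum = 0.149 bits.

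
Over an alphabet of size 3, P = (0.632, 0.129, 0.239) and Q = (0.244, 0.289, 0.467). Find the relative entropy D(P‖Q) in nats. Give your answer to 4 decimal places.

D(P‖Q) = Σ p·ln(p/q).
  0.632·ln(0.632/0.244) = 0.60149
  0.129·ln(0.129/0.289) = -0.10405
  0.239·ln(0.239/0.467) = -0.16010
D(P‖Q) = 0.3373 nats.

0.3373 nats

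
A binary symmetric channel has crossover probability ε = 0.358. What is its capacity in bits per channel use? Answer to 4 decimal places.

Binary symmetric channel: C = 1 − h₂(ε) where h₂ is the binary entropy function.
h₂(0.358) = −0.358·log₂0.358 − 0.642·log₂0.642 = 0.9410.
C = 1 − 0.9410 = 0.0590 bits per channel use.

0.0590 bits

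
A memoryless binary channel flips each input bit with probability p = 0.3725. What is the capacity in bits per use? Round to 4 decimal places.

0.0474 bits

Binary symmetric channel: C = 1 − h₂(ε) where h₂ is the binary entropy function.
h₂(0.3725) = −0.3725·log₂0.3725 − 0.6275·log₂0.6275 = 0.9526.
C = 1 − 0.9526 = 0.0474 bits per channel use.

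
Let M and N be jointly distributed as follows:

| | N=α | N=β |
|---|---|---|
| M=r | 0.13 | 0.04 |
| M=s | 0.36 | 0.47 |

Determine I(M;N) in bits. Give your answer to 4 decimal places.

Marginals: p(M) = (0.1700, 0.8300), p(N) = (0.4900, 0.5100).
I(M;N) = Σ p(x,y)·log₂[p(x,y)/(p(x)p(y))].
  (r,α): 0.13·log₂(1.5606) = 0.08348
  (r,β): 0.04·log₂(0.4614) = -0.04464
  (s,α): 0.36·log₂(0.8852) = -0.06335
  (s,β): 0.47·log₂(1.1103) = 0.07096
Sum = 0.0464 bits.

0.0464 bits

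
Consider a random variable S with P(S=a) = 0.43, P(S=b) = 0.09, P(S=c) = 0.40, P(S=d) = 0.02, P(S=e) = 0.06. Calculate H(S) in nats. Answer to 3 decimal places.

1.193 nats

H(S) = −Σ p·ln p.
  −(0.43)·ln(0.43) = 0.3629
  −(0.09)·ln(0.09) = 0.2167
  −(0.40)·ln(0.40) = 0.3665
  −(0.02)·ln(0.02) = 0.0782
  −(0.06)·ln(0.06) = 0.1688
Sum: 0.3629 + 0.2167 + 0.3665 + 0.0782 + 0.1688 = 1.193 nats.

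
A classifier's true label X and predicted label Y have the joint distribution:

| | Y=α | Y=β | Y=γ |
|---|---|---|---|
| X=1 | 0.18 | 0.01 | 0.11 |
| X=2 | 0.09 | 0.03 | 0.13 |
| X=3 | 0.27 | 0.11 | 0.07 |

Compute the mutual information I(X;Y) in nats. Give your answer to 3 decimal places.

Marginals: p(X) = (0.3000, 0.2500, 0.4500), p(Y) = (0.5400, 0.1500, 0.3100).
I(X;Y) = H(X) + H(Y) − H(X,Y).
H(X) = 1.0671, H(Y) = 0.9804, H(X,Y) = 1.9671.
I(X;Y) = 1.0671 + 0.9804 − 1.9671 = 0.080 nats.

0.080 nats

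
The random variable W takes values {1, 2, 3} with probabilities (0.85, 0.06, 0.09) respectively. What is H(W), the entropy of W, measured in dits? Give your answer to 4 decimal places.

H(W) = −Σ p·log₁₀ p.
  −(0.85)·log₁₀(0.85) = 0.05999
  −(0.06)·log₁₀(0.06) = 0.07331
  −(0.09)·log₁₀(0.09) = 0.09412
Sum: 0.05999 + 0.07331 + 0.09412 = 0.2274 dits.

0.2274 dits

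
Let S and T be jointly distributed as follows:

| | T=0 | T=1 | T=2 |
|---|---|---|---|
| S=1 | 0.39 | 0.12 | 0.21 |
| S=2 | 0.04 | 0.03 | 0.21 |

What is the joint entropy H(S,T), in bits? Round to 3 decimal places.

H(S,T) = −Σ p(x,y)·log₂ p(x,y) over all 6 cells.
  cell (1,0): −0.39·log₂0.39 = 0.5298
  cell (1,1): −0.12·log₂0.12 = 0.3671
  cell (1,2): −0.21·log₂0.21 = 0.4728
  cell (2,0): −0.04·log₂0.04 = 0.1858
  cell (2,1): −0.03·log₂0.03 = 0.1518
  cell (2,2): −0.21·log₂0.21 = 0.4728
Sum = 2.180 bits.

2.180 bits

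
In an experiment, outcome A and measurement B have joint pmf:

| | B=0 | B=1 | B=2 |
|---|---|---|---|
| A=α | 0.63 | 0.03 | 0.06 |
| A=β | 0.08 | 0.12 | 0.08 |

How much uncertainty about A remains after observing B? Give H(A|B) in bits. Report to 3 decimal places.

0.607 bits

Marginals: p(A) = (0.7200, 0.2800), p(B) = (0.7100, 0.1500, 0.1400).
H(A|B) = Σ p(B) · H(A|B=·).
  B=0: p=0.7100, H(A|B=0) = 0.5079
  B=1: p=0.1500, H(A|B=1) = 0.7219
  B=2: p=0.1400, H(A|B=2) = 0.9852
Weighted sum = 0.607 bits.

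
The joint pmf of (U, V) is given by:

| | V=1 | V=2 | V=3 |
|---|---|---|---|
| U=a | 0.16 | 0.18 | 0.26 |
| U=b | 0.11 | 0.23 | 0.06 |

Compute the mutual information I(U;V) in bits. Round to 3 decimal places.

Marginals: p(U) = (0.6000, 0.4000), p(V) = (0.2700, 0.4100, 0.3200).
I(U;V) = H(U) + H(V) − H(U,V).
H(U) = 0.9710, H(V) = 1.5634, H(U,V) = 2.4551.
I(U;V) = 0.9710 + 1.5634 − 2.4551 = 0.079 bits.

0.079 bits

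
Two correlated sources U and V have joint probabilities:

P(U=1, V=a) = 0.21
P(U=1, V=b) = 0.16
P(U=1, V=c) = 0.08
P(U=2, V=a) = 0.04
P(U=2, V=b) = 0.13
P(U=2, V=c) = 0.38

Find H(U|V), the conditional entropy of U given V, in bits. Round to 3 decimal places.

0.753 bits

Marginals: p(U) = (0.4500, 0.5500), p(V) = (0.2500, 0.2900, 0.4600).
H(U|V) = Σ p(V) · H(U|V=·).
  V=a: p=0.2500, H(U|V=a) = 0.6343
  V=b: p=0.2900, H(U|V=b) = 0.9923
  V=c: p=0.4600, H(U|V=c) = 0.6666
Weighted sum = 0.753 bits.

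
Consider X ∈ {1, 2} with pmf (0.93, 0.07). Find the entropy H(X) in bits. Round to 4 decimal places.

H(X) = −Σ p·log₂ p.
  −(0.93)·log₂(0.93) = 0.09737
  −(0.07)·log₂(0.07) = 0.26856
Sum: 0.09737 + 0.26856 = 0.3659 bits.

0.3659 bits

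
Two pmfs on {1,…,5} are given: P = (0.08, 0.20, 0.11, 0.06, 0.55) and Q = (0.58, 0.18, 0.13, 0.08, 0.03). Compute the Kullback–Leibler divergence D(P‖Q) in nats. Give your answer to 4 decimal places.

1.4268 nats

D(P‖Q) = Σ p·ln(p/q).
  0.08·ln(0.08/0.58) = -0.15848
  0.20·ln(0.20/0.18) = 0.02107
  0.11·ln(0.11/0.13) = -0.01838
  0.06·ln(0.06/0.08) = -0.01726
  0.55·ln(0.55/0.03) = 1.59980
D(P‖Q) = 1.4268 nats.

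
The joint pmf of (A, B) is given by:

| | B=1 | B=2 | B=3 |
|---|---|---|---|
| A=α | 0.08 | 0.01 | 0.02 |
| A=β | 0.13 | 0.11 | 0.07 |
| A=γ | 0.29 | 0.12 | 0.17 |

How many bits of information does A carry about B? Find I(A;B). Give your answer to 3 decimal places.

0.037 bits

Marginals: p(A) = (0.1100, 0.3100, 0.5800), p(B) = (0.5000, 0.2400, 0.2600).
I(A;B) = H(A) + H(B) − H(A,B).
H(A) = 1.3299, H(B) = 1.4994, H(A,B) = 2.7919.
I(A;B) = 1.3299 + 1.4994 − 2.7919 = 0.037 bits.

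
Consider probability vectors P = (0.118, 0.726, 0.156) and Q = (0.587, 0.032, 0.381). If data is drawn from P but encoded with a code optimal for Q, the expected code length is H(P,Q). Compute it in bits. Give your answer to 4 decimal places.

H(P,Q) = −Σ p·log₂ q.
  −0.118·log₂(0.587) = 0.09069
  −0.726·log₂(0.032) = 3.60516
  −0.156·log₂(0.381) = 0.21717
H(P,Q) = 3.9130 bits.

3.9130 bits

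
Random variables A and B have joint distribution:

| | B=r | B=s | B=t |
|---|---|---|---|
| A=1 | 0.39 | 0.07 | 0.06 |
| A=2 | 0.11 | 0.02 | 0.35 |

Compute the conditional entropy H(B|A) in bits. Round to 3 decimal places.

Marginals: p(A) = (0.5200, 0.4800), p(B) = (0.5000, 0.0900, 0.4100).
H(B|A) = Σ p(A) · H(B|A=·).
  A=1: p=0.5200, H(B|A=1) = 1.0602
  A=2: p=0.4800, H(B|A=2) = 1.0104
Weighted sum = 1.036 bits.

1.036 bits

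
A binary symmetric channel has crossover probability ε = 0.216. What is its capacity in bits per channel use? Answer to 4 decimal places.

Binary symmetric channel: C = 1 − h₂(ε) where h₂ is the binary entropy function.
h₂(0.216) = −0.216·log₂0.216 − 0.784·log₂0.784 = 0.7528.
C = 1 − 0.7528 = 0.2472 bits per channel use.

0.2472 bits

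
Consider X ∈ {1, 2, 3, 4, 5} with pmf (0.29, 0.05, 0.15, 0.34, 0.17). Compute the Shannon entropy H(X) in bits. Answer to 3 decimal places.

H(X) = −Σ p·log₂ p.
  −(0.29)·log₂(0.29) = 0.5179
  −(0.05)·log₂(0.05) = 0.2161
  −(0.15)·log₂(0.15) = 0.4105
  −(0.34)·log₂(0.34) = 0.5292
  −(0.17)·log₂(0.17) = 0.4346
Sum: 0.5179 + 0.2161 + 0.4105 + 0.5292 + 0.4346 = 2.108 bits.

2.108 bits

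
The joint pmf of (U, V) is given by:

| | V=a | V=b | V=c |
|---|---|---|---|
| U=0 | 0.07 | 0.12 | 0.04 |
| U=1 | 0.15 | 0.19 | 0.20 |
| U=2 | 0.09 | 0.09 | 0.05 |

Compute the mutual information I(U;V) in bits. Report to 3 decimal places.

Marginals: p(U) = (0.2300, 0.5400, 0.2300), p(V) = (0.3100, 0.4000, 0.2900).
I(U;V) = H(U) + H(V) − H(U,V).
H(U) = 1.4554, H(V) = 1.5705, H(U,V) = 2.9929.
I(U;V) = 1.4554 + 1.5705 − 2.9929 = 0.033 bits.

0.033 bits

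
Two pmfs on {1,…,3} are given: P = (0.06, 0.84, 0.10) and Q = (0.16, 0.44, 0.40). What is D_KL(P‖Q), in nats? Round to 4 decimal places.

0.3457 nats

D(P‖Q) = Σ p·ln(p/q).
  0.06·ln(0.06/0.16) = -0.05885
  0.84·ln(0.84/0.44) = 0.54317
  0.10·ln(0.10/0.40) = -0.13863
D(P‖Q) = 0.3457 nats.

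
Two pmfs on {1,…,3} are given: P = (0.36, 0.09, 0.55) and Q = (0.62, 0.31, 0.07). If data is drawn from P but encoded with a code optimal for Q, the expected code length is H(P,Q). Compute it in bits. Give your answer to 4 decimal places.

2.5104 bits

H(P,Q) = −Σ p·log₂ q.
  −0.36·log₂(0.62) = 0.24828
  −0.09·log₂(0.31) = 0.15207
  −0.55·log₂(0.07) = 2.11008
H(P,Q) = 2.5104 bits.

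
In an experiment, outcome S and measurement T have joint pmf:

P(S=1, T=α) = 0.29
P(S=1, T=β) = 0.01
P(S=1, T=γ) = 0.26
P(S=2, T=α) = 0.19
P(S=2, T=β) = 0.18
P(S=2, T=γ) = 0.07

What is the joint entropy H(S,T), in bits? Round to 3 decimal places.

H(S,T) = −Σ p(x,y)·log₂ p(x,y) over all 6 cells.
  cell (1,α): −0.29·log₂0.29 = 0.5179
  cell (1,β): −0.01·log₂0.01 = 0.0664
  cell (1,γ): −0.26·log₂0.26 = 0.5053
  cell (2,α): −0.19·log₂0.19 = 0.4552
  cell (2,β): −0.18·log₂0.18 = 0.4453
  cell (2,γ): −0.07·log₂0.07 = 0.2686
Sum = 2.259 bits.

2.259 bits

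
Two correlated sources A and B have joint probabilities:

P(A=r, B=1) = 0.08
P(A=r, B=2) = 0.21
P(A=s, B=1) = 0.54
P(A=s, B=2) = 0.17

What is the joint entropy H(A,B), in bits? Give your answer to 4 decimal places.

1.6790 bits

H(A,B) = −Σ p(x,y)·log₂ p(x,y) over all 4 cells.
  cell (r,1): −0.08·log₂0.08 = 0.29151
  cell (r,2): −0.21·log₂0.21 = 0.47282
  cell (s,1): −0.54·log₂0.54 = 0.48004
  cell (s,2): −0.17·log₂0.17 = 0.43459
Sum = 1.6790 bits.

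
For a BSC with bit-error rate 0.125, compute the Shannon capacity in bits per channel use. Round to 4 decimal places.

0.4564 bits

Binary symmetric channel: C = 1 − h₂(ε) where h₂ is the binary entropy function.
h₂(0.125) = −0.125·log₂0.125 − 0.875·log₂0.875 = 0.5436.
C = 1 − 0.5436 = 0.4564 bits per channel use.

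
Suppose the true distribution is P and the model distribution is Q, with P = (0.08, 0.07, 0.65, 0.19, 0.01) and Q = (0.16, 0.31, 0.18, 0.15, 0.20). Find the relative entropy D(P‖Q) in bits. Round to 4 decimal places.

0.9954 bits

D(P‖Q) = Σ p·log₂(p/q).
  0.08·log₂(0.08/0.16) = -0.08000
  0.07·log₂(0.07/0.31) = -0.15028
  0.65·log₂(0.65/0.18) = 1.20409
  0.19·log₂(0.19/0.15) = 0.06480
  0.01·log₂(0.01/0.20) = -0.04322
D(P‖Q) = 0.9954 bits.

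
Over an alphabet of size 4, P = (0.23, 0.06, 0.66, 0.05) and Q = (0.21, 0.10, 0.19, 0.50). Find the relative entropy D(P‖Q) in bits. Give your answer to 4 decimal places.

1.0055 bits

D(P‖Q) = Σ p·log₂(p/q).
  0.23·log₂(0.23/0.21) = 0.03019
  0.06·log₂(0.06/0.10) = -0.04422
  0.66·log₂(0.66/0.19) = 1.18567
  0.05·log₂(0.05/0.50) = -0.16610
D(P‖Q) = 1.0055 bits.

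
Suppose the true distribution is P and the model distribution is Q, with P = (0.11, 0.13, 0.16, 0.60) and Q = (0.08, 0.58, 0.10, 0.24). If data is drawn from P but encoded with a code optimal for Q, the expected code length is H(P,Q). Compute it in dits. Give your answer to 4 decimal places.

0.6833 dits

H(P,Q) = −Σ p·log₁₀ q.
  −0.11·log₁₀(0.08) = 0.12066
  −0.13·log₁₀(0.58) = 0.03075
  −0.16·log₁₀(0.10) = 0.16000
  −0.60·log₁₀(0.24) = 0.37187
H(P,Q) = 0.6833 dits.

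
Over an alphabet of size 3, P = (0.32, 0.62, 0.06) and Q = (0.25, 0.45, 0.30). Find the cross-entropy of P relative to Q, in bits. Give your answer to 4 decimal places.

H(P,Q) = −Σ p·log₂ q.
  −0.32·log₂(0.25) = 0.64000
  −0.62·log₂(0.45) = 0.71424
  −0.06·log₂(0.30) = 0.10422
H(P,Q) = 1.4585 bits.

1.4585 bits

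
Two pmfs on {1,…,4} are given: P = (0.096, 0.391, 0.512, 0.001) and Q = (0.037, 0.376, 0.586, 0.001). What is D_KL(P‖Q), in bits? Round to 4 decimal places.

0.0544 bits

D(P‖Q) = Σ p·log₂(p/q).
  0.096·log₂(0.096/0.037) = 0.13205
  0.391·log₂(0.391/0.376) = 0.02207
  0.512·log₂(0.512/0.586) = -0.09972
  0.001·log₂(0.001/0.001) = 0.00000
D(P‖Q) = 0.0544 bits.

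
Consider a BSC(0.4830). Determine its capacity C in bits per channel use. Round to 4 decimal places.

0.0008 bits

Binary symmetric channel: C = 1 − h₂(ε) where h₂ is the binary entropy function.
h₂(0.4830) = −0.4830·log₂0.4830 − 0.5170·log₂0.5170 = 0.9992.
C = 1 − 0.9992 = 0.0008 bits per channel use.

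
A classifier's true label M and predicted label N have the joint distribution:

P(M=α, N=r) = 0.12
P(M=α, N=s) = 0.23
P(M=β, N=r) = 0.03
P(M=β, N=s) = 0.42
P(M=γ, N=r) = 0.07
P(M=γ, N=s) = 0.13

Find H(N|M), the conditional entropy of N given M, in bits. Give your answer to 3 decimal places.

Marginals: p(M) = (0.3500, 0.4500, 0.2000), p(N) = (0.2200, 0.7800).
H(N|M) = Σ p(M) · H(N|M=·).
  M=α: p=0.3500, H(N|M=α) = 0.9275
  M=β: p=0.4500, H(N|M=β) = 0.3534
  M=γ: p=0.2000, H(N|M=γ) = 0.9341
Weighted sum = 0.670 bits.

0.670 bits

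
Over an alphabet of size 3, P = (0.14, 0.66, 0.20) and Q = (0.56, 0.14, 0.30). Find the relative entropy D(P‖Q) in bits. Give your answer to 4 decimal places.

1.0795 bits

D(P‖Q) = Σ p·log₂(p/q).
  0.14·log₂(0.14/0.56) = -0.28000
  0.66·log₂(0.66/0.14) = 1.47645
  0.20·log₂(0.20/0.30) = -0.11699
D(P‖Q) = 1.0795 bits.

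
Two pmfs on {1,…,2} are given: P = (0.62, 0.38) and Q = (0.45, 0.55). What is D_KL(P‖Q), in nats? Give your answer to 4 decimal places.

0.0582 nats

D(P‖Q) = Σ p·ln(p/q).
  0.62·ln(0.62/0.45) = 0.19869
  0.38·ln(0.38/0.55) = -0.14050
D(P‖Q) = 0.0582 nats.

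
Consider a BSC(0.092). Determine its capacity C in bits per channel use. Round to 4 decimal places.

Binary symmetric channel: C = 1 − h₂(ε) where h₂ is the binary entropy function.
h₂(0.092) = −0.092·log₂0.092 − 0.908·log₂0.908 = 0.4431.
C = 1 − 0.4431 = 0.5569 bits per channel use.

0.5569 bits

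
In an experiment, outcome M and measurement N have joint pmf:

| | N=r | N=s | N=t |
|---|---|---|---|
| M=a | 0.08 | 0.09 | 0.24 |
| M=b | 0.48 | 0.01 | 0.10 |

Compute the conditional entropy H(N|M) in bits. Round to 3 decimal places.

1.029 bits

Chain rule: H(N|M) = H(M,N) − H(M).
Marginals: p(M) = (0.4100, 0.5900), p(N) = (0.5600, 0.1000, 0.3400).
H(M,N) = 2.0052 bits; H(M) = 0.9765 bits.
H(N|M) = 2.0052 − 0.9765 = 1.029 bits.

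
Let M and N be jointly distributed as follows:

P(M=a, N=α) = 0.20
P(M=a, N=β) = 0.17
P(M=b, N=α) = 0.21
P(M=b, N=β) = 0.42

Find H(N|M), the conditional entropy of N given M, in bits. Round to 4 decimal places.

0.9468 bits

Marginals: p(M) = (0.3700, 0.6300), p(N) = (0.4100, 0.5900).
H(N|M) = Σ p(M) · H(N|M=·).
  M=a: p=0.3700, H(N|M=a) = 0.9953
  M=b: p=0.6300, H(N|M=b) = 0.9183
Weighted sum = 0.9468 bits.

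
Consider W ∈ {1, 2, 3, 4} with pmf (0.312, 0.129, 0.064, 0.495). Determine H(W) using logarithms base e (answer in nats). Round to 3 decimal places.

H(W) = −Σ p·ln p.
  −(0.312)·ln(0.312) = 0.3634
  −(0.129)·ln(0.129) = 0.2642
  −(0.064)·ln(0.064) = 0.1759
  −(0.495)·ln(0.495) = 0.3481
Sum: 0.3634 + 0.2642 + 0.1759 + 0.3481 = 1.152 nats.

1.152 nats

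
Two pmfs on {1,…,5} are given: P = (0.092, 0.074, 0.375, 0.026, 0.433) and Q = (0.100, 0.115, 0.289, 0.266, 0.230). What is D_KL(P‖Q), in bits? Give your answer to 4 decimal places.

D(P‖Q) = Σ p·log₂(p/q).
  0.092·log₂(0.092/0.100) = -0.01107
  0.074·log₂(0.074/0.115) = -0.04707
  0.375·log₂(0.375/0.289) = 0.14093
  0.026·log₂(0.026/0.266) = -0.08723
  0.433·log₂(0.433/0.230) = 0.39521
D(P‖Q) = 0.3908 bits.

0.3908 bits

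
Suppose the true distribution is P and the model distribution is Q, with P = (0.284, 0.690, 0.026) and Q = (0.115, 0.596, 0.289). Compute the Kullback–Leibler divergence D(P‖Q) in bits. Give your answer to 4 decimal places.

0.4259 bits

D(P‖Q) = Σ p·log₂(p/q).
  0.284·log₂(0.284/0.115) = 0.37041
  0.690·log₂(0.690/0.596) = 0.14579
  0.026·log₂(0.026/0.289) = -0.09034
D(P‖Q) = 0.4259 bits.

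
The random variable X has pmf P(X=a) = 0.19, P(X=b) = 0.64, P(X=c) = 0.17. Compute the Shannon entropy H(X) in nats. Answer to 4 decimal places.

0.9024 nats

H(X) = −Σ p·ln p.
  −(0.19)·ln(0.19) = 0.31554
  −(0.64)·ln(0.64) = 0.28562
  −(0.17)·ln(0.17) = 0.30123
Sum: 0.31554 + 0.28562 + 0.30123 = 0.9024 nats.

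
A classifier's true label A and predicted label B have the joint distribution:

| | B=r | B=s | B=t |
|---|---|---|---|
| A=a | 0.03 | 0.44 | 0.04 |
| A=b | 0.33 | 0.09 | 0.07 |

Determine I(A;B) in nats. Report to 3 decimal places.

Marginals: p(A) = (0.5100, 0.4900), p(B) = (0.3600, 0.5300, 0.1100).
I(A;B) = Σ p(x,y)·ln[p(x,y)/(p(x)p(y))].
  (a,r): 0.03·ln(0.1634) = -0.0543
  (a,s): 0.44·ln(1.6278) = 0.2144
  (a,t): 0.04·ln(0.7130) = -0.0135
  (b,r): 0.33·ln(1.8707) = 0.2067
  (b,s): 0.09·ln(0.3466) = -0.0954
  (b,t): 0.07·ln(1.2987) = 0.0183
Sum = 0.276 nats.

0.276 nats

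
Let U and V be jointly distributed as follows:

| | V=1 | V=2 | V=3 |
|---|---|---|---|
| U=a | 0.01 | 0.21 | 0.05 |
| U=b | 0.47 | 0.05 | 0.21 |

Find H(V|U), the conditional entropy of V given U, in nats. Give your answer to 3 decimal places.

Chain rule: H(V|U) = H(U,V) − H(U).
Marginals: p(U) = (0.2700, 0.7300), p(V) = (0.4800, 0.2600, 0.2600).
H(U,V) = 1.3560 nats; H(U) = 0.5833 nats.
H(V|U) = 1.3560 − 0.5833 = 0.773 nats.

0.773 nats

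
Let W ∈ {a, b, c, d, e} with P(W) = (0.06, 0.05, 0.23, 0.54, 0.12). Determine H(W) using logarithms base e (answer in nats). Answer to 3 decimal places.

H(W) = −Σ p·ln p.
  −(0.06)·ln(0.06) = 0.1688
  −(0.05)·ln(0.05) = 0.1498
  −(0.23)·ln(0.23) = 0.3380
  −(0.54)·ln(0.54) = 0.3327
  −(0.12)·ln(0.12) = 0.2544
Sum: 0.1688 + 0.1498 + 0.3380 + 0.3327 + 0.2544 = 1.244 nats.

1.244 nats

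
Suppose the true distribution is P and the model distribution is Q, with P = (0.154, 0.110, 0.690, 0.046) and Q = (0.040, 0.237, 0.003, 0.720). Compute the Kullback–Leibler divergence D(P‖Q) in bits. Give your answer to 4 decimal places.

5.4085 bits

D(P‖Q) = Σ p·log₂(p/q).
  0.154·log₂(0.154/0.040) = 0.29951
  0.110·log₂(0.110/0.237) = -0.12181
  0.690·log₂(0.690/0.003) = 5.41339
  0.046·log₂(0.046/0.720) = -0.18254
D(P‖Q) = 5.4085 bits.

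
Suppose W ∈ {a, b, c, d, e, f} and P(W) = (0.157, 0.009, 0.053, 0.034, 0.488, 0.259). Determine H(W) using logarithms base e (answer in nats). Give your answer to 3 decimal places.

H(W) = −Σ p·ln p.
  −(0.157)·ln(0.157) = 0.2907
  −(0.009)·ln(0.009) = 0.0424
  −(0.053)·ln(0.053) = 0.1557
  −(0.034)·ln(0.034) = 0.1150
  −(0.488)·ln(0.488) = 0.3501
  −(0.259)·ln(0.259) = 0.3499
Sum: 0.2907 + 0.0424 + 0.1557 + 0.1150 + 0.3501 + 0.3499 = 1.304 nats.

1.304 nats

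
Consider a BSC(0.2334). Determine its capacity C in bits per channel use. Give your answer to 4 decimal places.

0.2161 bits

Binary symmetric channel: C = 1 − h₂(ε) where h₂ is the binary entropy function.
h₂(0.2334) = −0.2334·log₂0.2334 − 0.7666·log₂0.7666 = 0.7839.
C = 1 − 0.7839 = 0.2161 bits per channel use.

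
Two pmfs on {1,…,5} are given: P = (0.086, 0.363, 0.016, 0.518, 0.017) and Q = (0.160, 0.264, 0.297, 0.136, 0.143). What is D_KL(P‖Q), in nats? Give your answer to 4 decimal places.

D(P‖Q) = Σ p·ln(p/q).
  0.086·ln(0.086/0.160) = -0.05339
  0.363·ln(0.363/0.264) = 0.11560
  0.016·ln(0.016/0.297) = -0.04674
  0.518·ln(0.518/0.136) = 0.69273
  0.017·ln(0.017/0.143) = -0.03620
D(P‖Q) = 0.6720 nats.

0.6720 nats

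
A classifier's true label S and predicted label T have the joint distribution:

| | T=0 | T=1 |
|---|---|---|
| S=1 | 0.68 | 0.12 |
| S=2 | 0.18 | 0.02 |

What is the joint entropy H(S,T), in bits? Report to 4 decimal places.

H(S,T) = −Σ p(x,y)·log₂ p(x,y) over all 4 cells.
  cell (1,0): −0.68·log₂0.68 = 0.37835
  cell (1,1): −0.12·log₂0.12 = 0.36707
  cell (2,0): −0.18·log₂0.18 = 0.44531
  cell (2,1): −0.02·log₂0.02 = 0.11288
Sum = 1.3036 bits.

1.3036 bits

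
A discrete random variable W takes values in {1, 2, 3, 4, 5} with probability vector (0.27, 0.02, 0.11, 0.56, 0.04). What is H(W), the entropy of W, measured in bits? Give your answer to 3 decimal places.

H(W) = −Σ p·log₂ p.
  −(0.27)·log₂(0.27) = 0.5100
  −(0.02)·log₂(0.02) = 0.1129
  −(0.11)·log₂(0.11) = 0.3503
  −(0.56)·log₂(0.56) = 0.4684
  −(0.04)·log₂(0.04) = 0.1858
Sum: 0.5100 + 0.1129 + 0.3503 + 0.4684 + 0.1858 = 1.627 bits.

1.627 bits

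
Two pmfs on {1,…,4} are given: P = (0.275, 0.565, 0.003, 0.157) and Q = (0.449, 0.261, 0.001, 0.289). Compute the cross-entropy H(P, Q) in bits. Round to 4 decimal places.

H(P,Q) = −Σ p·log₂ q.
  −0.275·log₂(0.449) = 0.31768
  −0.565·log₂(0.261) = 1.09490
  −0.003·log₂(0.001) = 0.02990
  −0.157·log₂(0.289) = 0.28116
H(P,Q) = 1.7236 bits.

1.7236 bits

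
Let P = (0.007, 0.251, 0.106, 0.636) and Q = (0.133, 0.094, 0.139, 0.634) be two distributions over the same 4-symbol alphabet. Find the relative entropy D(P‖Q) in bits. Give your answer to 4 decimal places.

D(P‖Q) = Σ p·log₂(p/q).
  0.007·log₂(0.007/0.133) = -0.02974
  0.251·log₂(0.251/0.094) = 0.35566
  0.106·log₂(0.106/0.139) = -0.04145
  0.636·log₂(0.636/0.634) = 0.00289
D(P‖Q) = 0.2874 bits.

0.2874 bits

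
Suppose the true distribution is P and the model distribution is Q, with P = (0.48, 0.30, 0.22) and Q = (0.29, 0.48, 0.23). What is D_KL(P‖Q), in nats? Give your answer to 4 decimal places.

D(P‖Q) = Σ p·ln(p/q).
  0.48·ln(0.48/0.29) = 0.24187
  0.30·ln(0.30/0.48) = -0.14100
  0.22·ln(0.22/0.23) = -0.00978
D(P‖Q) = 0.0911 nats.

0.0911 nats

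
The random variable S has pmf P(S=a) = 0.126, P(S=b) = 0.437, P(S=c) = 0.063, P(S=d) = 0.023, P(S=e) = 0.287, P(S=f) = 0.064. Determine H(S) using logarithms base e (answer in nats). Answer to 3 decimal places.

1.418 nats

H(S) = −Σ p·ln p.
  −(0.126)·ln(0.126) = 0.2610
  −(0.437)·ln(0.437) = 0.3618
  −(0.063)·ln(0.063) = 0.1742
  −(0.023)·ln(0.023) = 0.0868
  −(0.287)·ln(0.287) = 0.3583
  −(0.064)·ln(0.064) = 0.1759
Sum: 0.2610 + 0.3618 + 0.1742 + 0.0868 + 0.3583 + 0.1759 = 1.418 nats.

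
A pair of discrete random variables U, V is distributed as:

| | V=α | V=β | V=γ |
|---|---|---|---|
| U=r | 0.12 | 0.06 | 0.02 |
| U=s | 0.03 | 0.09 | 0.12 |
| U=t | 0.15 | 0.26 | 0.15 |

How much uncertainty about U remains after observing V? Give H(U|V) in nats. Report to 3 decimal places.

0.911 nats

Marginals: p(U) = (0.2000, 0.2400, 0.5600), p(V) = (0.3000, 0.4100, 0.2900).
H(U|V) = Σ p(V) · H(U|V=·).
  V=α: p=0.3000, H(U|V=α) = 0.9433
  V=β: p=0.4100, H(U|V=β) = 0.9029
  V=γ: p=0.2900, H(U|V=γ) = 0.8905
Weighted sum = 0.911 nats.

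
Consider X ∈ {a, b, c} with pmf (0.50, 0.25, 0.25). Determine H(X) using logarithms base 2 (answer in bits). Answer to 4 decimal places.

H(X) = −Σ p·log₂ p.
  −(0.50)·log₂(0.50) = 0.50000
  −(0.25)·log₂(0.25) = 0.50000
  −(0.25)·log₂(0.25) = 0.50000
Sum: 0.50000 + 0.50000 + 0.50000 = 1.5000 bits.

1.5000 bits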